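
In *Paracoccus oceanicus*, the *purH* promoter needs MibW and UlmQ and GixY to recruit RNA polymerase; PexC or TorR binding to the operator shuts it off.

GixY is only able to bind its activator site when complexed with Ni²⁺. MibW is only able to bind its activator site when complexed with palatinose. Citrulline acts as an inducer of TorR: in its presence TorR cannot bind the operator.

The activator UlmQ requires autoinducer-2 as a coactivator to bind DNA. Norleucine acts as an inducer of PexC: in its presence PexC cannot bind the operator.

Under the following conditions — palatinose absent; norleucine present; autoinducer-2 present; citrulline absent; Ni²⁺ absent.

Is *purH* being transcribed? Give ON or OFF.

Palatinose is absent, so MibW is inactive.
Norleucine is present, so PexC is inactive.
Autoinducer-2 is present, so UlmQ is active.
Ni²⁺ is absent, so GixY is inactive.
Citrulline is absent, so TorR is active.
With repressor TorR bound, *purH* is not transcribed.

OFF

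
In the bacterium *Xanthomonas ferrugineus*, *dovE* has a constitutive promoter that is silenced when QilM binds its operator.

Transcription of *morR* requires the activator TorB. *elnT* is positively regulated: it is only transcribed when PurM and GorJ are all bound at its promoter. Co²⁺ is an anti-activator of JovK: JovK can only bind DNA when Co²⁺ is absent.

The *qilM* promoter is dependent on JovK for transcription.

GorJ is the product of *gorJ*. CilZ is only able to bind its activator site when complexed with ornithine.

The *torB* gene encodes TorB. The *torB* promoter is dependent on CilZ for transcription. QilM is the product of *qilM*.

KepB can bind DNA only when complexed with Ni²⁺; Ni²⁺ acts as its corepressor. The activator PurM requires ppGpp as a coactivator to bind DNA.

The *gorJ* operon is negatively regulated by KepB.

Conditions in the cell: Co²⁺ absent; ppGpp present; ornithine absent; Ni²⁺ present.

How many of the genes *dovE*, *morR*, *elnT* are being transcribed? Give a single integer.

0

Co²⁺ is absent, so JovK is active.
No repressor is bound and JovK is active, so *qilM* is transcribed.
So QilM is produced and active.
With repressor QilM bound, *dovE* is not transcribed.
→ *dovE* is OFF.
Ornithine is absent, so CilZ is inactive.
Required activator CilZ is absent, so *torB* is not transcribed.
So TorB is not produced.
Required activator TorB is absent, so *morR* is not transcribed.
→ *morR* is OFF.
ppGpp is present, so PurM is active.
Ni²⁺ is present, so KepB is active.
With repressor KepB bound, *gorJ* is not transcribed.
So GorJ is not produced.
Required activator GorJ is absent, so *elnT* is not transcribed.
→ *elnT* is OFF.
0 of the 3 genes are transcribed.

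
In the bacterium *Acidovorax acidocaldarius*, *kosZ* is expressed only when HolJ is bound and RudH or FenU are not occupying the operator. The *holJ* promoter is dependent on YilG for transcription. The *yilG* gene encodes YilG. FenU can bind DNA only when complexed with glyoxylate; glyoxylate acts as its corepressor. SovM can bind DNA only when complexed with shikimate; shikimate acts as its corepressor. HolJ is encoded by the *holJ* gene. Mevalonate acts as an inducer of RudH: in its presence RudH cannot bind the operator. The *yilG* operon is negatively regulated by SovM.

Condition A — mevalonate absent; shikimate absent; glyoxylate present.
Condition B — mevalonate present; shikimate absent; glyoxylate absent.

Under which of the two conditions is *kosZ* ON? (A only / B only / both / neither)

B only

Condition A:
Mevalonate is absent, so RudH is active.
Shikimate is absent, so SovM is inactive.
With no repressor bound, *yilG* is transcribed.
So YilG is produced and active.
No repressor is bound and YilG is active, so *holJ* is transcribed.
So HolJ is produced and active.
Glyoxylate is present, so FenU is active.
With repressor RudH bound, *kosZ* is not transcribed.
→ *kosZ* is OFF in A.
Condition B:
Mevalonate is present, so RudH is inactive.
Shikimate is absent, so SovM is inactive.
With no repressor bound, *yilG* is transcribed.
So YilG is produced and active.
No repressor is bound and YilG is active, so *holJ* is transcribed.
So HolJ is produced and active.
Glyoxylate is absent, so FenU is inactive.
No repressor is bound and HolJ is active, so *kosZ* is transcribed.
→ *kosZ* is ON in B.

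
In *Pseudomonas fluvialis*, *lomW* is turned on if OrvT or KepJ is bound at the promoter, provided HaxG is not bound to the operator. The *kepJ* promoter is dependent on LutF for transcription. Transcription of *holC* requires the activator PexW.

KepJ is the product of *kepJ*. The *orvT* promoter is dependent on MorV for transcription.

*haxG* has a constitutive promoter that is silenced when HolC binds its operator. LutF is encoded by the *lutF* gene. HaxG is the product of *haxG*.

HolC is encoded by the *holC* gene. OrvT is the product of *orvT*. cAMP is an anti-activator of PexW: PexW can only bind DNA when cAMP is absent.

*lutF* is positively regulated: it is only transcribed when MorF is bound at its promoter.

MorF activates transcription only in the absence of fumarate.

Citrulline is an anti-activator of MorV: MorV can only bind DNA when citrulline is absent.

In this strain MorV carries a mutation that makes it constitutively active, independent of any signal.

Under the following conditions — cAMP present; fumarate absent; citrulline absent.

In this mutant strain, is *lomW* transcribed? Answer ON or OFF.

MorV is constitutively active in this strain.
No repressor is bound and MorV is active, so *orvT* is transcribed.
So OrvT is produced and active.
cAMP is present, so PexW is inactive.
Required activator PexW is absent, so *holC* is not transcribed.
So HolC is not produced.
With no repressor bound, *haxG* is transcribed.
So HaxG is produced and active.
Fumarate is absent, so MorF is active.
No repressor is bound and MorF is active, so *lutF* is transcribed.
So LutF is produced and active.
No repressor is bound and LutF is active, so *kepJ* is transcribed.
So KepJ is produced and active.
With repressor HaxG bound, *lomW* is not transcribed.

OFF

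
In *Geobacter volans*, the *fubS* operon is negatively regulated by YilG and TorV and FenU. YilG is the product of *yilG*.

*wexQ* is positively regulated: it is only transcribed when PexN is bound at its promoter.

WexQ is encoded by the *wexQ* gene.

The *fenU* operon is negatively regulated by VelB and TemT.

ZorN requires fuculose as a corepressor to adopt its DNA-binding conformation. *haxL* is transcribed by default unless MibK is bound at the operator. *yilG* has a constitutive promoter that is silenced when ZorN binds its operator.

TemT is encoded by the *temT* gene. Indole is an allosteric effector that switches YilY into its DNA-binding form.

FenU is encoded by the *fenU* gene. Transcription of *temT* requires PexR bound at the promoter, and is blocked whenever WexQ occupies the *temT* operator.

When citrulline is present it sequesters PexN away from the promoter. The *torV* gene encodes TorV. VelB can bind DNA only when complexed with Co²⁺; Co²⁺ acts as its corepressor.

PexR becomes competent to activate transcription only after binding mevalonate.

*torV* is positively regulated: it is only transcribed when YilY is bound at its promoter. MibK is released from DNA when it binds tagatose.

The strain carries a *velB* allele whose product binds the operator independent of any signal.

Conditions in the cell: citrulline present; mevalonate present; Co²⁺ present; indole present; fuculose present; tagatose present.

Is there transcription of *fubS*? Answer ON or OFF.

Fuculose is present, so ZorN is active.
With repressor ZorN bound, *yilG* is not transcribed.
So YilG is not produced.
Indole is present, so YilY is active.
No repressor is bound and YilY is active, so *torV* is transcribed.
So TorV is produced and active.
VelB is constitutively active in this strain.
Mevalonate is present, so PexR is active.
Citrulline is present, so PexN is inactive.
Required activator PexN is absent, so *wexQ* is not transcribed.
So WexQ is not produced.
No repressor is bound and PexR is active, so *temT* is transcribed.
So TemT is produced and active.
With repressor VelB bound, *fenU* is not transcribed.
So FenU is not produced.
With repressor TorV bound, *fubS* is not transcribed.

OFF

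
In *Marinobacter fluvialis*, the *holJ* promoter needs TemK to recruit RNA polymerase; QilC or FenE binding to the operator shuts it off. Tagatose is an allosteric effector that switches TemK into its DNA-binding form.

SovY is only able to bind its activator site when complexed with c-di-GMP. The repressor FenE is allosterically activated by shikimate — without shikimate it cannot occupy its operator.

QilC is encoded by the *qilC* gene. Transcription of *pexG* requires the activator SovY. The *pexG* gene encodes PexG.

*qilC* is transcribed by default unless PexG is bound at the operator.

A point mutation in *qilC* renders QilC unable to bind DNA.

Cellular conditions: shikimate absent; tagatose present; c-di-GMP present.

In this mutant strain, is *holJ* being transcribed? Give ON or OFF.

Tagatose is present, so TemK is active.
QilC is non-functional in this strain, so it has no effect.
Shikimate is absent, so FenE is inactive.
No repressor is bound and TemK is active, so *holJ* is transcribed.

ON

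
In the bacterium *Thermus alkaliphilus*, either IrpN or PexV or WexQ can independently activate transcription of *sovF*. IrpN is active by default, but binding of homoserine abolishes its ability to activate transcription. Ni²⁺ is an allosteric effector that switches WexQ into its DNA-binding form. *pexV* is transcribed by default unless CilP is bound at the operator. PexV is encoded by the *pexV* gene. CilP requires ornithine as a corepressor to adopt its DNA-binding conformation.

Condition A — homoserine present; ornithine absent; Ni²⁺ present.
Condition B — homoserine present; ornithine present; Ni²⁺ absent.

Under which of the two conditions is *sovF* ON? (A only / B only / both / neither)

Condition A:
Homoserine is present, so IrpN is inactive.
Ornithine is absent, so CilP is inactive.
With no repressor bound, *pexV* is transcribed.
So PexV is produced and active.
Ni²⁺ is present, so WexQ is active.
Activator PexV is present, so *sovF* is transcribed.
→ *sovF* is ON in A.
Condition B:
Homoserine is present, so IrpN is inactive.
Ornithine is present, so CilP is active.
With repressor CilP bound, *pexV* is not transcribed.
So PexV is not produced.
Ni²⁺ is absent, so WexQ is inactive.
No activator is available at the *sovF* promoter, so *sovF* is not transcribed.
→ *sovF* is OFF in B.

A only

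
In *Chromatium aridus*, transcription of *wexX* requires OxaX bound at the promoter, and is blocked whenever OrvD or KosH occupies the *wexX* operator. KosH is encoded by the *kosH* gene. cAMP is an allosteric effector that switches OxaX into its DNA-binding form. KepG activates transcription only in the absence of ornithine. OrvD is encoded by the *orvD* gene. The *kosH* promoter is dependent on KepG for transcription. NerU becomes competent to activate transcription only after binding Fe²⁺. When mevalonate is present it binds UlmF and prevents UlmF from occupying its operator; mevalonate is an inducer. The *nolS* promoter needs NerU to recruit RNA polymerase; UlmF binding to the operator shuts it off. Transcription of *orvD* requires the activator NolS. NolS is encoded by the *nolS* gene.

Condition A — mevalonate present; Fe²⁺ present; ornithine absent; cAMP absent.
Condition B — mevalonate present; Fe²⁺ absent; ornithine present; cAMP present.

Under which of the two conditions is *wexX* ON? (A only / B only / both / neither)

Condition A:
Mevalonate is present, so UlmF is inactive.
Fe²⁺ is present, so NerU is active.
No repressor is bound and NerU is active, so *nolS* is transcribed.
So NolS is produced and active.
No repressor is bound and NolS is active, so *orvD* is transcribed.
So OrvD is produced and active.
Ornithine is absent, so KepG is active.
No repressor is bound and KepG is active, so *kosH* is transcribed.
So KosH is produced and active.
cAMP is absent, so OxaX is inactive.
With repressor OrvD bound, *wexX* is not transcribed.
→ *wexX* is OFF in A.
Condition B:
Mevalonate is present, so UlmF is inactive.
Fe²⁺ is absent, so NerU is inactive.
Required activator NerU is absent, so *nolS* is not transcribed.
So NolS is not produced.
Required activator NolS is absent, so *orvD* is not transcribed.
So OrvD is not produced.
Ornithine is present, so KepG is inactive.
Required activator KepG is absent, so *kosH* is not transcribed.
So KosH is not produced.
cAMP is present, so OxaX is active.
No repressor is bound and OxaX is active, so *wexX* is transcribed.
→ *wexX* is ON in B.

B only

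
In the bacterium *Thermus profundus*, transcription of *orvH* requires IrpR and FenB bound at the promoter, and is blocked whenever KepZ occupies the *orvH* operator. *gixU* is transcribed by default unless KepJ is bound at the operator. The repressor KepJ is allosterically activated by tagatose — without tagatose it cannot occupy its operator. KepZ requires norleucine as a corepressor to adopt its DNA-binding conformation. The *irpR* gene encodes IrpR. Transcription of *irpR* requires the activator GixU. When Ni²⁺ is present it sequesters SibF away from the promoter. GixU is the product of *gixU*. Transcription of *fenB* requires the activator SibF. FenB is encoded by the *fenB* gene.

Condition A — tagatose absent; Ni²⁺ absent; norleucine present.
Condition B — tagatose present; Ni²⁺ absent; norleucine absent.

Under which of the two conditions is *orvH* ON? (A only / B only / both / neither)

Condition A:
Tagatose is absent, so KepJ is inactive.
With no repressor bound, *gixU* is transcribed.
So GixU is produced and active.
No repressor is bound and GixU is active, so *irpR* is transcribed.
So IrpR is produced and active.
Ni²⁺ is absent, so SibF is active.
No repressor is bound and SibF is active, so *fenB* is transcribed.
So FenB is produced and active.
Norleucine is present, so KepZ is active.
With repressor KepZ bound, *orvH* is not transcribed.
→ *orvH* is OFF in A.
Condition B:
Tagatose is present, so KepJ is active.
With repressor KepJ bound, *gixU* is not transcribed.
So GixU is not produced.
Required activator GixU is absent, so *irpR* is not transcribed.
So IrpR is not produced.
Ni²⁺ is absent, so SibF is active.
No repressor is bound and SibF is active, so *fenB* is transcribed.
So FenB is produced and active.
Norleucine is absent, so KepZ is inactive.
Required activator IrpR is absent, so *orvH* is not transcribed.
→ *orvH* is OFF in B.

neither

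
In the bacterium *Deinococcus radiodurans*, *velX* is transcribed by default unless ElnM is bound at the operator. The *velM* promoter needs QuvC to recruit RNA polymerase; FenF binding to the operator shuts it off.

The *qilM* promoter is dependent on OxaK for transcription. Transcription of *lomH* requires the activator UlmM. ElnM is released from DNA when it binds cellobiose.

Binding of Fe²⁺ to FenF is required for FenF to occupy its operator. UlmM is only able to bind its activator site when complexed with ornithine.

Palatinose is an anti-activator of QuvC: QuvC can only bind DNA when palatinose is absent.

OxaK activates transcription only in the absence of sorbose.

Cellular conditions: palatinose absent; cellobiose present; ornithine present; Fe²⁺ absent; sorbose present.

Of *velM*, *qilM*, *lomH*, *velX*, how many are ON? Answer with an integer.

3

Palatinose is absent, so QuvC is active.
Fe²⁺ is absent, so FenF is inactive.
No repressor is bound and QuvC is active, so *velM* is transcribed.
→ *velM* is ON.
Sorbose is present, so OxaK is inactive.
Required activator OxaK is absent, so *qilM* is not transcribed.
→ *qilM* is OFF.
Ornithine is present, so UlmM is active.
No repressor is bound and UlmM is active, so *lomH* is transcribed.
→ *lomH* is ON.
Cellobiose is present, so ElnM is inactive.
With no repressor bound, *velX* is transcribed.
→ *velX* is ON.
3 of the 4 genes are transcribed.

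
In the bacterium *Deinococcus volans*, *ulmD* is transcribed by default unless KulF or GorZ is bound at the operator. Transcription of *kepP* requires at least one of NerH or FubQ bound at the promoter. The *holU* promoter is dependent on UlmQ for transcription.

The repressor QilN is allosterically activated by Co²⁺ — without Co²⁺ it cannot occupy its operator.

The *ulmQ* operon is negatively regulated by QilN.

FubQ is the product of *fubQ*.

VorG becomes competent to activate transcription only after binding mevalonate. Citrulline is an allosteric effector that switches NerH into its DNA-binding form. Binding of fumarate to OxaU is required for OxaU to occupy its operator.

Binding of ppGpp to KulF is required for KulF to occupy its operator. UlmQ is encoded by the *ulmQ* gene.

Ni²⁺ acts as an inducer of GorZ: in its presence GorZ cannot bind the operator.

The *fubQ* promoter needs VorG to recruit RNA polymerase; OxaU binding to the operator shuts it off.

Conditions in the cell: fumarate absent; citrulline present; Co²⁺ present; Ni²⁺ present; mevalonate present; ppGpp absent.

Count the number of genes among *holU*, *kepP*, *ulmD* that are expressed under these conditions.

2

Co²⁺ is present, so QilN is active.
With repressor QilN bound, *ulmQ* is not transcribed.
So UlmQ is not produced.
Required activator UlmQ is absent, so *holU* is not transcribed.
→ *holU* is OFF.
Citrulline is present, so NerH is active.
Fumarate is absent, so OxaU is inactive.
Mevalonate is present, so VorG is active.
No repressor is bound and VorG is active, so *fubQ* is transcribed.
So FubQ is produced and active.
Activator NerH is present, so *kepP* is transcribed.
→ *kepP* is ON.
ppGpp is absent, so KulF is inactive.
Ni²⁺ is present, so GorZ is inactive.
With no repressor bound, *ulmD* is transcribed.
→ *ulmD* is ON.
2 of the 3 genes are transcribed.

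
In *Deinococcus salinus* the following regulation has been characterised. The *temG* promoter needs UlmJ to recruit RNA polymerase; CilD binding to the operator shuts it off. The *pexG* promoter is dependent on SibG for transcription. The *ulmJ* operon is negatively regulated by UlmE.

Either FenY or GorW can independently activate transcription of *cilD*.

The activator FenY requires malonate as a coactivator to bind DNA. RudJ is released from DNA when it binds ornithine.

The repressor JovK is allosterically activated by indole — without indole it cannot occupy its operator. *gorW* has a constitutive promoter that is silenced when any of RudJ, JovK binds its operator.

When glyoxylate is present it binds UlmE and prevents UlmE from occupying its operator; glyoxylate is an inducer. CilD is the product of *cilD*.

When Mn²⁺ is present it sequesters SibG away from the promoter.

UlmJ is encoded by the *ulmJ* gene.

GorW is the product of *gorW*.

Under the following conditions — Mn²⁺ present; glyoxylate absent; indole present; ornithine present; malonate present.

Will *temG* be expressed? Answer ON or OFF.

OFF

Malonate is present, so FenY is active.
Ornithine is present, so RudJ is inactive.
Indole is present, so JovK is active.
With repressor JovK bound, *gorW* is not transcribed.
So GorW is not produced.
Activator FenY is present, so *cilD* is transcribed.
So CilD is produced and active.
Glyoxylate is absent, so UlmE is active.
With repressor UlmE bound, *ulmJ* is not transcribed.
So UlmJ is not produced.
With repressor CilD bound, *temG* is not transcribed.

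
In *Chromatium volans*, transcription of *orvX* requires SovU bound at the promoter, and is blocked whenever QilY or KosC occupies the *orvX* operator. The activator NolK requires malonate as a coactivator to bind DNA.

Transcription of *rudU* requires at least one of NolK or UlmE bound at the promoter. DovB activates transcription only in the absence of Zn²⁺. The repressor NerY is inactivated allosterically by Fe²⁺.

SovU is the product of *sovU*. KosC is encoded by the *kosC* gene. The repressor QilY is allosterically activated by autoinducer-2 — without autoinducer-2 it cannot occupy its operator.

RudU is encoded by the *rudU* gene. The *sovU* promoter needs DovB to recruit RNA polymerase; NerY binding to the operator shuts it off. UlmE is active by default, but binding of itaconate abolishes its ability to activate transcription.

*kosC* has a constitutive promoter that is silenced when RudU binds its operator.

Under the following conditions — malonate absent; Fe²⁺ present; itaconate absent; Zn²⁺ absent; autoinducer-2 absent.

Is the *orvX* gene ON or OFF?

ON

Autoinducer-2 is absent, so QilY is inactive.
Malonate is absent, so NolK is inactive.
Itaconate is absent, so UlmE is active.
Activator UlmE is present, so *rudU* is transcribed.
So RudU is produced and active.
With repressor RudU bound, *kosC* is not transcribed.
So KosC is not produced.
Fe²⁺ is present, so NerY is inactive.
Zn²⁺ is absent, so DovB is active.
No repressor is bound and DovB is active, so *sovU* is transcribed.
So SovU is produced and active.
No repressor is bound and SovU is active, so *orvX* is transcribed.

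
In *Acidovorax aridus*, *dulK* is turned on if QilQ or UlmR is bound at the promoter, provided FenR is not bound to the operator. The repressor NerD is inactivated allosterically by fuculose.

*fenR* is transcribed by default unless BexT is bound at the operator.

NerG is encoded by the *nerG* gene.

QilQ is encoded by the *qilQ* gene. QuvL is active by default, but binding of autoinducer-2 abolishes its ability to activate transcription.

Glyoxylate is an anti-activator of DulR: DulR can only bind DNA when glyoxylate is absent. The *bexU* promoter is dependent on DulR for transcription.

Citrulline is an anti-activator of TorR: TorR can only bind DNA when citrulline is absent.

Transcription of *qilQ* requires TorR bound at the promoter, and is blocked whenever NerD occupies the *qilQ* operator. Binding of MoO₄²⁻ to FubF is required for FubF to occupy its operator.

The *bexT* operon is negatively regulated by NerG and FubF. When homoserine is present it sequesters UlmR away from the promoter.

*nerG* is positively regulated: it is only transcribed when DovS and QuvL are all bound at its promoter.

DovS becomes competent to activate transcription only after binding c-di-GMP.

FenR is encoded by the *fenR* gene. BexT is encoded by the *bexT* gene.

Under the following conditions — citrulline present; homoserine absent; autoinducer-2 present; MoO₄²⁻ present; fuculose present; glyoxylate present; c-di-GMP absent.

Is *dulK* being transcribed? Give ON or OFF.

OFF

c-di-GMP is absent, so DovS is inactive.
Autoinducer-2 is present, so QuvL is inactive.
Required activator DovS is absent, so *nerG* is not transcribed.
So NerG is not produced.
MoO₄²⁻ is present, so FubF is active.
With repressor FubF bound, *bexT* is not transcribed.
So BexT is not produced.
With no repressor bound, *fenR* is transcribed.
So FenR is produced and active.
Fuculose is present, so NerD is inactive.
Citrulline is present, so TorR is inactive.
Required activator TorR is absent, so *qilQ* is not transcribed.
So QilQ is not produced.
Homoserine is absent, so UlmR is active.
With repressor FenR bound, *dulK* is not transcribed.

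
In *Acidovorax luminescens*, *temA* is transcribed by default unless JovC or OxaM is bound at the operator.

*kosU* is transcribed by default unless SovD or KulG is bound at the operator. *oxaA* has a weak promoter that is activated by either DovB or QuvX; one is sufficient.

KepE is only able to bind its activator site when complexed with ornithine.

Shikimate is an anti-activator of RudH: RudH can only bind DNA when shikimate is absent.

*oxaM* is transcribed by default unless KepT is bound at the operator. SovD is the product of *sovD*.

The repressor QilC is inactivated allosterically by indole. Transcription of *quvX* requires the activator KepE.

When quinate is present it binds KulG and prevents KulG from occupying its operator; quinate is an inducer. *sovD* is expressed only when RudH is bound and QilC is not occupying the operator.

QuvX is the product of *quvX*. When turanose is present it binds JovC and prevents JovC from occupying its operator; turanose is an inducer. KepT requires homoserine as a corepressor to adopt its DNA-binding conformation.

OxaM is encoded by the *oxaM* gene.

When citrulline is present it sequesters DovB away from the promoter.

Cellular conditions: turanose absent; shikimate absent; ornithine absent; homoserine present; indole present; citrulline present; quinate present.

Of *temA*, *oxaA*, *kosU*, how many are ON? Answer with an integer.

Turanose is absent, so JovC is active.
Homoserine is present, so KepT is active.
With repressor KepT bound, *oxaM* is not transcribed.
So OxaM is not produced.
With repressor JovC bound, *temA* is not transcribed.
→ *temA* is OFF.
Citrulline is present, so DovB is inactive.
Ornithine is absent, so KepE is inactive.
Required activator KepE is absent, so *quvX* is not transcribed.
So QuvX is not produced.
No activator is available at the *oxaA* promoter, so *oxaA* is not transcribed.
→ *oxaA* is OFF.
Shikimate is absent, so RudH is active.
Indole is present, so QilC is inactive.
No repressor is bound and RudH is active, so *sovD* is transcribed.
So SovD is produced and active.
Quinate is present, so KulG is inactive.
With repressor SovD bound, *kosU* is not transcribed.
→ *kosU* is OFF.
0 of the 3 genes are transcribed.

0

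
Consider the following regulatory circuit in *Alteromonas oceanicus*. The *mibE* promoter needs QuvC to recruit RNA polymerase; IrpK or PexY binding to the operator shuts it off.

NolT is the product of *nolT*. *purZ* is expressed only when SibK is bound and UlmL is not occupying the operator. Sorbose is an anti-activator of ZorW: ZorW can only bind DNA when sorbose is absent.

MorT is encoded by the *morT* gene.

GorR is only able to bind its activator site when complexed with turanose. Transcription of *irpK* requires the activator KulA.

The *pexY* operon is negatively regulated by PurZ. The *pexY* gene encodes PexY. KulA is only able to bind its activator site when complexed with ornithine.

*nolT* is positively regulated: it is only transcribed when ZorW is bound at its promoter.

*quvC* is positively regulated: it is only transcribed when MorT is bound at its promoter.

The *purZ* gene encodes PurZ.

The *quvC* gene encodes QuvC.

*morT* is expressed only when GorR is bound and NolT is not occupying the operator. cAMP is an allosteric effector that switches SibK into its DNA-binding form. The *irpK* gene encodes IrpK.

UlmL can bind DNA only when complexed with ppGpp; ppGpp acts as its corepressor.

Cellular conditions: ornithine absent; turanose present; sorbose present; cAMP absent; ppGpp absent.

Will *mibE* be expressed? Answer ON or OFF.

OFF

Turanose is present, so GorR is active.
Sorbose is present, so ZorW is inactive.
Required activator ZorW is absent, so *nolT* is not transcribed.
So NolT is not produced.
No repressor is bound and GorR is active, so *morT* is transcribed.
So MorT is produced and active.
No repressor is bound and MorT is active, so *quvC* is transcribed.
So QuvC is produced and active.
Ornithine is absent, so KulA is inactive.
Required activator KulA is absent, so *irpK* is not transcribed.
So IrpK is not produced.
cAMP is absent, so SibK is inactive.
ppGpp is absent, so UlmL is inactive.
Required activator SibK is absent, so *purZ* is not transcribed.
So PurZ is not produced.
With no repressor bound, *pexY* is transcribed.
So PexY is produced and active.
With repressor PexY bound, *mibE* is not transcribed.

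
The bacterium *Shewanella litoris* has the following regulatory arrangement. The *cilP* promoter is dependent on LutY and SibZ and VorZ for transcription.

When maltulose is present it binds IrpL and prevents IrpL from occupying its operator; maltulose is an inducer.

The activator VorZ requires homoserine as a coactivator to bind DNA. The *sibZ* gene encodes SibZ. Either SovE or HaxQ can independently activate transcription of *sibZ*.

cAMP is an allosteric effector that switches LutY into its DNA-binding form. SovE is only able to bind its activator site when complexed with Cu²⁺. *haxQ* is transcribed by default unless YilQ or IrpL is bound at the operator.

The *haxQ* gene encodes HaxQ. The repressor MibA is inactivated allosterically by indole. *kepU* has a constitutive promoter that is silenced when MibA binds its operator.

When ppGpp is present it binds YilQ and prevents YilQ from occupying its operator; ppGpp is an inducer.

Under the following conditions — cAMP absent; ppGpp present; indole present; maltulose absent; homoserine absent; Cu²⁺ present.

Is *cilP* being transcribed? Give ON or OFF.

cAMP is absent, so LutY is inactive.
Cu²⁺ is present, so SovE is active.
ppGpp is present, so YilQ is inactive.
Maltulose is absent, so IrpL is active.
With repressor IrpL bound, *haxQ* is not transcribed.
So HaxQ is not produced.
Activator SovE is present, so *sibZ* is transcribed.
So SibZ is produced and active.
Homoserine is absent, so VorZ is inactive.
Required activator LutY is absent, so *cilP* is not transcribed.

OFF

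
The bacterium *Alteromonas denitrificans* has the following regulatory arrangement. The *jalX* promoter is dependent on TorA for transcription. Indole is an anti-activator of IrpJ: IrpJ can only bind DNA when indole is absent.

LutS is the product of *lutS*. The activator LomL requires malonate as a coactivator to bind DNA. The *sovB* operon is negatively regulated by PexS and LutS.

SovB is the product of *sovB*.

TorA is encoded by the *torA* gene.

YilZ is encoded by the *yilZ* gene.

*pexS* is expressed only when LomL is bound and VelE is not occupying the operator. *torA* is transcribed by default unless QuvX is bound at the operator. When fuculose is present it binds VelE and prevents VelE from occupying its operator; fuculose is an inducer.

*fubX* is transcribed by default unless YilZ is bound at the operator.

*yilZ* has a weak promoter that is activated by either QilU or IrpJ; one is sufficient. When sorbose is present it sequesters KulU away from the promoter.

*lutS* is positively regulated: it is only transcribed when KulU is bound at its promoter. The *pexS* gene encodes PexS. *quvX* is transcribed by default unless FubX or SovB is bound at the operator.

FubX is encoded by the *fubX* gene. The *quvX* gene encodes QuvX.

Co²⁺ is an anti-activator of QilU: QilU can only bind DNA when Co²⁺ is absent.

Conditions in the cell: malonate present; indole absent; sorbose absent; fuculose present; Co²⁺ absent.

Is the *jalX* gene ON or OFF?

OFF

Co²⁺ is absent, so QilU is active.
Indole is absent, so IrpJ is active.
Activator QilU is present, so *yilZ* is transcribed.
So YilZ is produced and active.
With repressor YilZ bound, *fubX* is not transcribed.
So FubX is not produced.
Malonate is present, so LomL is active.
Fuculose is present, so VelE is inactive.
No repressor is bound and LomL is active, so *pexS* is transcribed.
So PexS is produced and active.
Sorbose is absent, so KulU is active.
No repressor is bound and KulU is active, so *lutS* is transcribed.
So LutS is produced and active.
With repressor PexS bound, *sovB* is not transcribed.
So SovB is not produced.
With no repressor bound, *quvX* is transcribed.
So QuvX is produced and active.
With repressor QuvX bound, *torA* is not transcribed.
So TorA is not produced.
Required activator TorA is absent, so *jalX* is not transcribed.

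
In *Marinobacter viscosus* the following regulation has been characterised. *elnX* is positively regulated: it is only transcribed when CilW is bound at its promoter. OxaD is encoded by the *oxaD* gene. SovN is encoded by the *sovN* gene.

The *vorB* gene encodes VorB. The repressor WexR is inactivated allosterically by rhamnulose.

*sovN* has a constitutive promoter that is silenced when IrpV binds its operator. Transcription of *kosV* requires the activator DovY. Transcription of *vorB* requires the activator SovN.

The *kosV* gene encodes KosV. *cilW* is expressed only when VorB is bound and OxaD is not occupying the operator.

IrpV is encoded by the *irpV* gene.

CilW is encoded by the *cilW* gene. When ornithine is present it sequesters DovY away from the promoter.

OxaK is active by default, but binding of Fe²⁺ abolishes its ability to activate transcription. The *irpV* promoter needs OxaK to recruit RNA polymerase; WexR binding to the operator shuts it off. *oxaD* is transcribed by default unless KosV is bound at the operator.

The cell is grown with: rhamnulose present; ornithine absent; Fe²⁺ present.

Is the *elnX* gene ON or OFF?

ON

Rhamnulose is present, so WexR is inactive.
Fe²⁺ is present, so OxaK is inactive.
Required activator OxaK is absent, so *irpV* is not transcribed.
So IrpV is not produced.
With no repressor bound, *sovN* is transcribed.
So SovN is produced and active.
No repressor is bound and SovN is active, so *vorB* is transcribed.
So VorB is produced and active.
Ornithine is absent, so DovY is active.
No repressor is bound and DovY is active, so *kosV* is transcribed.
So KosV is produced and active.
With repressor KosV bound, *oxaD* is not transcribed.
So OxaD is not produced.
No repressor is bound and VorB is active, so *cilW* is transcribed.
So CilW is produced and active.
No repressor is bound and CilW is active, so *elnX* is transcribed.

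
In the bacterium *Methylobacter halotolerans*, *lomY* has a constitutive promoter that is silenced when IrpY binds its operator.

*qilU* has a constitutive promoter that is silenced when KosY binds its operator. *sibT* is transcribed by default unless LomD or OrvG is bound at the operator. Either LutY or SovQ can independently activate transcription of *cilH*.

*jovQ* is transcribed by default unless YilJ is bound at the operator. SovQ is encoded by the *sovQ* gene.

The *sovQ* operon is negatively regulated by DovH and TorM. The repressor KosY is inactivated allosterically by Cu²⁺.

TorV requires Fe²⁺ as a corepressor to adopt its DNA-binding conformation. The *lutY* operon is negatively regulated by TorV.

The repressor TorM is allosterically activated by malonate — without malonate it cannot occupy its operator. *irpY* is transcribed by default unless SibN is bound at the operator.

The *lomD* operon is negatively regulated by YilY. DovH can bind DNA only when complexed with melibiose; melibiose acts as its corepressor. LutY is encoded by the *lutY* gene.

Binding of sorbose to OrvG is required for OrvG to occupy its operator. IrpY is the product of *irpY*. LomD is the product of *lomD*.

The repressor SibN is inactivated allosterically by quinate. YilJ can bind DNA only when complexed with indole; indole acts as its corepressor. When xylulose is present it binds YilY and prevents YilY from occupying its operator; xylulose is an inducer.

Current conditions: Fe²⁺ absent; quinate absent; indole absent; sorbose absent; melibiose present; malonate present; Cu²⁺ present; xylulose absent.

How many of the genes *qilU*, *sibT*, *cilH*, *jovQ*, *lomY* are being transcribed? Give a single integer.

5

Cu²⁺ is present, so KosY is inactive.
With no repressor bound, *qilU* is transcribed.
→ *qilU* is ON.
Xylulose is absent, so YilY is active.
With repressor YilY bound, *lomD* is not transcribed.
So LomD is not produced.
Sorbose is absent, so OrvG is inactive.
With no repressor bound, *sibT* is transcribed.
→ *sibT* is ON.
Fe²⁺ is absent, so TorV is inactive.
With no repressor bound, *lutY* is transcribed.
So LutY is produced and active.
Melibiose is present, so DovH is active.
Malonate is present, so TorM is active.
With repressor DovH bound, *sovQ* is not transcribed.
So SovQ is not produced.
Activator LutY is present, so *cilH* is transcribed.
→ *cilH* is ON.
Indole is absent, so YilJ is inactive.
With no repressor bound, *jovQ* is transcribed.
→ *jovQ* is ON.
Quinate is absent, so SibN is active.
With repressor SibN bound, *irpY* is not transcribed.
So IrpY is not produced.
With no repressor bound, *lomY* is transcribed.
→ *lomY* is ON.
5 of the 5 genes are transcribed.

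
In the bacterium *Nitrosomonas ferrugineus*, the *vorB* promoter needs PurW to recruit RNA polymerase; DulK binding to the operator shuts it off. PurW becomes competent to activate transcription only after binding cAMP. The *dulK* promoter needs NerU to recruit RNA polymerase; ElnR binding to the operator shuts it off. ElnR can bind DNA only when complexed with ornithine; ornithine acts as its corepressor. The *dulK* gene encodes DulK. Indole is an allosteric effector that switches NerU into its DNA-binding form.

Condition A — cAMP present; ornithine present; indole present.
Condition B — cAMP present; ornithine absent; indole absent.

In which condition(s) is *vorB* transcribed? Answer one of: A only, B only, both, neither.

Condition A:
cAMP is present, so PurW is active.
Ornithine is present, so ElnR is active.
Indole is present, so NerU is active.
With repressor ElnR bound, *dulK* is not transcribed.
So DulK is not produced.
No repressor is bound and PurW is active, so *vorB* is transcribed.
→ *vorB* is ON in A.
Condition B:
cAMP is present, so PurW is active.
Ornithine is absent, so ElnR is inactive.
Indole is absent, so NerU is inactive.
Required activator NerU is absent, so *dulK* is not transcribed.
So DulK is not produced.
No repressor is bound and PurW is active, so *vorB* is transcribed.
→ *vorB* is ON in B.

both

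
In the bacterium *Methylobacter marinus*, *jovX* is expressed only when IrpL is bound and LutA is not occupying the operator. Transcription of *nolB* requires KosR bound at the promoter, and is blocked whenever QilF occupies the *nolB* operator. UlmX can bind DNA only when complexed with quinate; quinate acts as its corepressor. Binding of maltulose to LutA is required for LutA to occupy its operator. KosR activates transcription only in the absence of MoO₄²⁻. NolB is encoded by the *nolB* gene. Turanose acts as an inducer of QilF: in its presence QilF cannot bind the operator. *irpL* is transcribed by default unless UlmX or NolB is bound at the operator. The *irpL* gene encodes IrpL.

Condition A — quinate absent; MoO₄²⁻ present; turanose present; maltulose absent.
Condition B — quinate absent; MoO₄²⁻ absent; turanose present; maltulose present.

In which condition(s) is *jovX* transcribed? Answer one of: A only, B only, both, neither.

Condition A:
Quinate is absent, so UlmX is inactive.
MoO₄²⁻ is present, so KosR is inactive.
Turanose is present, so QilF is inactive.
Required activator KosR is absent, so *nolB* is not transcribed.
So NolB is not produced.
With no repressor bound, *irpL* is transcribed.
So IrpL is produced and active.
Maltulose is absent, so LutA is inactive.
No repressor is bound and IrpL is active, so *jovX* is transcribed.
→ *jovX* is ON in A.
Condition B:
Quinate is absent, so UlmX is inactive.
MoO₄²⁻ is absent, so KosR is active.
Turanose is present, so QilF is inactive.
No repressor is bound and KosR is active, so *nolB* is transcribed.
So NolB is produced and active.
With repressor NolB bound, *irpL* is not transcribed.
So IrpL is not produced.
Maltulose is present, so LutA is active.
With repressor LutA bound, *jovX* is not transcribed.
→ *jovX* is OFF in B.

A only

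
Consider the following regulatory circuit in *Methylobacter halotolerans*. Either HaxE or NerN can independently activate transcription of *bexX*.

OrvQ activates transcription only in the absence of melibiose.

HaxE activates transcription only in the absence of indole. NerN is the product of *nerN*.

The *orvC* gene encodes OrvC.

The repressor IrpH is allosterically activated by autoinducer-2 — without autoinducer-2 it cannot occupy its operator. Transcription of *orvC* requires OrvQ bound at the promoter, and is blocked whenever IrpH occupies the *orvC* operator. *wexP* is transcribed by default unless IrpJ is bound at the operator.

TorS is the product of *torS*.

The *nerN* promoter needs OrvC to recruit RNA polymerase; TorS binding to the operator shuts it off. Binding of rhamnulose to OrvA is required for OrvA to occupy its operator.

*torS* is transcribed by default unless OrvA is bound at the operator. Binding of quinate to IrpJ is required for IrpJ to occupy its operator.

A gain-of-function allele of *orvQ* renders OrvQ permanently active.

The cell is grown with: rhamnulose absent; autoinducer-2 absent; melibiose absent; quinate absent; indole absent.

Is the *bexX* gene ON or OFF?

Indole is absent, so HaxE is active.
Rhamnulose is absent, so OrvA is inactive.
With no repressor bound, *torS* is transcribed.
So TorS is produced and active.
Autoinducer-2 is absent, so IrpH is inactive.
OrvQ is constitutively active in this strain.
No repressor is bound and OrvQ is active, so *orvC* is transcribed.
So OrvC is produced and active.
With repressor TorS bound, *nerN* is not transcribed.
So NerN is not produced.
Activator HaxE is present, so *bexX* is transcribed.

ON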